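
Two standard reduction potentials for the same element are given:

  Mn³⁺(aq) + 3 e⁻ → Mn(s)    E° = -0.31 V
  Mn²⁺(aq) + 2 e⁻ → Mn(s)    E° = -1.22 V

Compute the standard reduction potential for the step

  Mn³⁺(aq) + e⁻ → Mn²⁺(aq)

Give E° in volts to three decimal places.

Sequential free energies add, so n₃E°₃ = n₁E°₁ + n₂E°₂.
With n₃ = 3, and the known step contributing 2×(-1.22) V, the unknown satisfies 1·E° = 3×(-0.31) − 2×(-1.22) = +1.510.
E° = +1.510 / 1 = +1.510 V.

+1.510 V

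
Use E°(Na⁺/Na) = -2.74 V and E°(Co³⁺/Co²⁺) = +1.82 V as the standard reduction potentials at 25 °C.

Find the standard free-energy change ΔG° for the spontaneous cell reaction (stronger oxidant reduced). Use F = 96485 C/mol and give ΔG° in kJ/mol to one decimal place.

Co³⁺/Co²⁺ (E° = +1.82 V) is the cathode; Na⁺/Na (E° = -2.74 V) is the anode, so E°cell = +4.56 V.
Balancing electrons gives n = 1 (lcm of 1 and 1).
ΔG° = −nFE° = −(1)(96485)(+4.56) = -439,972 J = -440.0 kJ/mol.

-440.0 kJ/mol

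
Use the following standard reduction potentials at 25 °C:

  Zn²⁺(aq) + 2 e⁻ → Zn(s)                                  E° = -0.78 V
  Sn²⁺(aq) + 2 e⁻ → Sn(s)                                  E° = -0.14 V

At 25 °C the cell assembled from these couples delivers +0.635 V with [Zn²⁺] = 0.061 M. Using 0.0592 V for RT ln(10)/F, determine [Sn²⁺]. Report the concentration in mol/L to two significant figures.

0.041 M

Sn²⁺/Sn is the cathode, Zn²⁺/Zn the anode: E°cell = +0.64 V, n = 2.
Overall reaction: Sn²⁺(aq) + Zn(s) → Sn(s) + Zn²⁺(aq); Q = [Zn²⁺]^1/[Sn²⁺]^1.
From E = E° − (0.0592/n) log Q: log Q = (E° − E)·n/0.0592 = (+0.64 − (+0.635))·2/0.0592 = 0.1689.
So 1·log[Sn²⁺] = 1·log(0.061) − log Q = -1.2147 − (0.1689) = -1.3836; [Sn²⁺] = 10^(-1.3836) ≈ 0.041 M.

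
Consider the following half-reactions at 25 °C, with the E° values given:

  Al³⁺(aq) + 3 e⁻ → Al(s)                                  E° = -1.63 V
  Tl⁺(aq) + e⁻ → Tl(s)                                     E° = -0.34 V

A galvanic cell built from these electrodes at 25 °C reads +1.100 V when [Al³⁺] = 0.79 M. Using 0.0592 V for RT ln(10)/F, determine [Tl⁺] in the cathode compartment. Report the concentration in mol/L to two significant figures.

Tl⁺/Tl is the cathode, Al³⁺/Al the anode: E°cell = +1.29 V, n = 3.
Overall reaction: 3 Tl⁺(aq) + Al(s) → 3 Tl(s) + Al³⁺(aq); Q = [Al³⁺]^1/[Tl⁺]^3.
From E = E° − (0.0592/n) log Q: log Q = (E° − E)·n/0.0592 = (+1.29 − (+1.100))·3/0.0592 = 9.6284.
So 3·log[Tl⁺] = 1·log(0.79) − log Q = -0.1024 − (9.6284) = -9.7308; log[Tl⁺] = -9.7308 / 3 = -3.2436; [Tl⁺] = 10^(-3.2436) ≈ 0.00057 M.

0.00057 M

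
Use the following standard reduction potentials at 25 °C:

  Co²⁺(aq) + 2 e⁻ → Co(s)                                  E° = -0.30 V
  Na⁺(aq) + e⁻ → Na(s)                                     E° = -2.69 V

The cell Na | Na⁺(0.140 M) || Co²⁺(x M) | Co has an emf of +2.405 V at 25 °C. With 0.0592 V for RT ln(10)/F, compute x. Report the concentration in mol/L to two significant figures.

0.063 M

Co²⁺/Co is the cathode, Na⁺/Na the anode: E°cell = +2.39 V, n = 2.
Overall reaction: Co²⁺(aq) + 2 Na(s) → Co(s) + 2 Na⁺(aq); Q = [Na⁺]^2/[Co²⁺]^1.
From E = E° − (0.0592/n) log Q: log Q = (E° − E)·n/0.0592 = (+2.39 − (+2.405))·2/0.0592 = -0.5068.
So 1·log[Co²⁺] = 2·log(0.14) − log Q = -1.7077 − (-0.5068) = -1.2009; [Co²⁺] = 10^(-1.2009) ≈ 0.063 M.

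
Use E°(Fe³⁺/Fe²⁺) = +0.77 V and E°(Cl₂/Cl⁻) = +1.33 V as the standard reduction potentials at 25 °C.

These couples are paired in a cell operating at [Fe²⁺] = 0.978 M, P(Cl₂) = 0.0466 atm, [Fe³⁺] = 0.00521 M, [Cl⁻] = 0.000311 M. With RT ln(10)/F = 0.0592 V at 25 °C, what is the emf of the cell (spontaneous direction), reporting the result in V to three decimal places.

Cl₂/Cl⁻ is the cathode (higher E°), Fe³⁺/Fe²⁺ the anode: E°cell = +1.33 − (+0.77) = +0.56 V, n = 2.
Overall: Cl₂(g) + 2 Fe²⁺(aq) → 2 Cl⁻(aq) + 2 Fe³⁺(aq)
Q = [Cl⁻]^2·[Fe³⁺]^2 / (P(Cl₂)·[Fe²⁺]^2); log Q = -10.230.
E = E° − (0.0592/n) log Q = +0.56 − (0.0592/2)(-10.230) = +0.863 V.

+0.863 V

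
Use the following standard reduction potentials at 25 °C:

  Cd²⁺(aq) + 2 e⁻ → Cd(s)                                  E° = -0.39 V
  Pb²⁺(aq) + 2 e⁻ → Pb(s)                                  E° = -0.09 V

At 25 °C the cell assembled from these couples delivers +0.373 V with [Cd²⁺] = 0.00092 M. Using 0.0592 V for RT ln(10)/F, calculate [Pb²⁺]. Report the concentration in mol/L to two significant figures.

0.27 M

Pb²⁺/Pb is the cathode, Cd²⁺/Cd the anode: E°cell = +0.30 V, n = 2.
Overall reaction: Pb²⁺(aq) + Cd(s) → Pb(s) + Cd²⁺(aq); Q = [Cd²⁺]^1/[Pb²⁺]^1.
From E = E° − (0.0592/n) log Q: log Q = (E° − E)·n/0.0592 = (+0.30 − (+0.373))·2/0.0592 = -2.4662.
So 1·log[Pb²⁺] = 1·log(0.00092) − log Q = -3.0362 − (-2.4662) = -0.5700; [Pb²⁺] = 10^(-0.5700) ≈ 0.27 M.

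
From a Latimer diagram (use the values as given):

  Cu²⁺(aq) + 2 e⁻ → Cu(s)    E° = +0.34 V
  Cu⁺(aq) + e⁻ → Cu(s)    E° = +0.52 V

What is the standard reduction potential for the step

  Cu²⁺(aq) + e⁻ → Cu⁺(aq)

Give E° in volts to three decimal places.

+0.160 V

Sequential free energies add, so n₃E°₃ = n₁E°₁ + n₂E°₂.
With n₃ = 2, and the known step contributing 1×(+0.52) V, the unknown satisfies 1·E° = 2×(+0.34) − 1×(+0.52) = +0.160.
E° = +0.160 / 1 = +0.160 V.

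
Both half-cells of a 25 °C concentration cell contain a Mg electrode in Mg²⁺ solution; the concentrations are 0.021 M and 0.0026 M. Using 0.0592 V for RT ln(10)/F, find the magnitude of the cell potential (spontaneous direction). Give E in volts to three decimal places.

For a concentration cell E°cell = 0. The 0.021 M side is the cathode (reduction is favoured where [Mg²⁺] is higher).
With n = 2, E = −(0.0592/2) log([Mg²⁺]ₐₙ/[Mg²⁺]꜀ₐₜ) = −(0.0592/2) log(0.0026/0.021) = −(0.0592/2)(-0.907) = +0.027 V.

+0.027 V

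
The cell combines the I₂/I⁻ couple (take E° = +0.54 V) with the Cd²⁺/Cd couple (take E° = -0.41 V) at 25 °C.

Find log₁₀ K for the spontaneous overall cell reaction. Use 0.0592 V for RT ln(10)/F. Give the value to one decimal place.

Cathode: I₂/I⁻; anode: Cd²⁺/Cd. E°cell = +0.95 V, n = 2.
log K = nE°cell / 0.0592 = (2)(+0.95) / 0.0592 = 32.1.

32.1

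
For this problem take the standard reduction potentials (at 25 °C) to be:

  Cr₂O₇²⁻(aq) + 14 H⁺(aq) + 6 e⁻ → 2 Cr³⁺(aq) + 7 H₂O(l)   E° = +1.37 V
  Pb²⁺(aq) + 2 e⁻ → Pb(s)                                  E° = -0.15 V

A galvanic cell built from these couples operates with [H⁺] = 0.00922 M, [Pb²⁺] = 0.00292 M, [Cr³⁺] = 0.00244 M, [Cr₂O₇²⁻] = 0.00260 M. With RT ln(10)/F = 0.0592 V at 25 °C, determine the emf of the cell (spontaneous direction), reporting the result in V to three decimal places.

Cr₂O₇²⁻/Cr³⁺ is the cathode (higher E°), Pb²⁺/Pb the anode: E°cell = +1.37 − (-0.15) = +1.52 V, n = 6.
Overall: Cr₂O₇²⁻(aq) + 14 H⁺(aq) + 3 Pb(s) → 2 Cr³⁺(aq) + 7 H₂O(l) + 3 Pb²⁺(aq)
Q = [Cr³⁺]^2·[Pb²⁺]^3 / ([Cr₂O₇²⁻]·[H⁺]^14); log Q = 18.250.
E = E° − (0.0592/n) log Q = +1.52 − (0.0592/6)(18.250) = +1.340 V.

+1.340 V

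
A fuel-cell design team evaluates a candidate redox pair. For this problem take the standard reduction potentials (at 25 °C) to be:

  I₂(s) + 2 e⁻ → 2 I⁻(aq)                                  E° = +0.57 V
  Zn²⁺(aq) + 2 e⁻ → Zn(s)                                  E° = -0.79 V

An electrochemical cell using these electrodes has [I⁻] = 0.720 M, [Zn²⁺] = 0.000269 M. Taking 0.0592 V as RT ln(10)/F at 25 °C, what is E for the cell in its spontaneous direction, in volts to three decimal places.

I₂/I⁻ is the cathode (higher E°), Zn²⁺/Zn the anode: E°cell = +0.57 − (-0.79) = +1.36 V, n = 2.
Overall: I₂(s) + Zn(s) → 2 I⁻(aq) + Zn²⁺(aq)
Q = [I⁻]^2·[Zn²⁺]; log Q = -3.856.
E = E° − (0.0592/n) log Q = +1.36 − (0.0592/2)(-3.856) = +1.474 V.

+1.474 V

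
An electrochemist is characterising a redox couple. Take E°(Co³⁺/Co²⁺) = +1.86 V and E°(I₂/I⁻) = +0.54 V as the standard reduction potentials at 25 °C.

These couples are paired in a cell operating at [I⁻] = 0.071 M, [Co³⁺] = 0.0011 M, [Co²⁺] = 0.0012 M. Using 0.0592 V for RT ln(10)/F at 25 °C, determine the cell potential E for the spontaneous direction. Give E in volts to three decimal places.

Co³⁺/Co²⁺ is the cathode (higher E°), I₂/I⁻ the anode: E°cell = +1.86 − (+0.54) = +1.32 V, n = 2.
Overall: 2 Co³⁺(aq) + 2 I⁻(aq) → 2 Co²⁺(aq) + I₂(s)
Q = [Co²⁺]^2 / ([Co³⁺]^2·[I⁻]^2); log Q = 2.373.
E = E° − (0.0592/n) log Q = +1.32 − (0.0592/2)(2.373) = +1.250 V.

+1.250 V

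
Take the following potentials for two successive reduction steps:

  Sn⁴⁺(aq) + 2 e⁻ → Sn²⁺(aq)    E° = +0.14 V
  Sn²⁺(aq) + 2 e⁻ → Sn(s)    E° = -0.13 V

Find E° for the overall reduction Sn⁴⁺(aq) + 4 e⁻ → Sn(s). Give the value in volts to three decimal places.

+0.005 V

Adding the free-energy changes (−nFE°) of the two steps gives −n₃FE°₃ = −n₁FE°₁ − n₂FE°₂.
E°₃ = (2×+0.14 + 2×-0.13) / 4 = (+0.020) / 4 = +0.005 V.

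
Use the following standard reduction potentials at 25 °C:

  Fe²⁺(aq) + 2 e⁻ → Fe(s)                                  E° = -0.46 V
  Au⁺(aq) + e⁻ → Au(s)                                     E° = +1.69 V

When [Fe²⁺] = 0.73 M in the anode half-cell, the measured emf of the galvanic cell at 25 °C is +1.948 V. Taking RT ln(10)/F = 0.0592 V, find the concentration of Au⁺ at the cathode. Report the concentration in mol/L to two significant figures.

0.00033 M

Au⁺/Au is the cathode, Fe²⁺/Fe the anode: E°cell = +2.15 V, n = 2.
Overall reaction: 2 Au⁺(aq) + Fe(s) → 2 Au(s) + Fe²⁺(aq); Q = [Fe²⁺]^1/[Au⁺]^2.
From E = E° − (0.0592/n) log Q: log Q = (E° − E)·n/0.0592 = (+2.15 − (+1.948))·2/0.0592 = 6.8243.
So 2·log[Au⁺] = 1·log(0.73) − log Q = -0.1367 − (6.8243) = -6.9610; log[Au⁺] = -6.9610 / 2 = -3.4805; [Au⁺] = 10^(-3.4805) ≈ 0.00033 M.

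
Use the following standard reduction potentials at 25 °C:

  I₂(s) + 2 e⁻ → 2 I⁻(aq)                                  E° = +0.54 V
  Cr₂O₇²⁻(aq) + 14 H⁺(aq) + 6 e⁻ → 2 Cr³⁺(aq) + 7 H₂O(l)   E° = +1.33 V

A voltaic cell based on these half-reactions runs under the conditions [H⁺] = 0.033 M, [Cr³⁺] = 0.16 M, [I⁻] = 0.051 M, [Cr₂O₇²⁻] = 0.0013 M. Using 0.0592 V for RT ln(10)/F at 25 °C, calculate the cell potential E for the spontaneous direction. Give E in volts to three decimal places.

Cr₂O₇²⁻/Cr³⁺ is the cathode (higher E°), I₂/I⁻ the anode: E°cell = +1.33 − (+0.54) = +0.79 V, n = 6.
Overall: Cr₂O₇²⁻(aq) + 14 H⁺(aq) + 6 I⁻(aq) → 2 Cr³⁺(aq) + 7 H₂O(l) + 3 I₂(s)
Q = [Cr³⁺]^2 / ([Cr₂O₇²⁻]·[H⁺]^14·[I⁻]^6); log Q = 29.790.
E = E° − (0.0592/n) log Q = +0.79 − (0.0592/6)(29.790) = +0.496 V.

+0.496 V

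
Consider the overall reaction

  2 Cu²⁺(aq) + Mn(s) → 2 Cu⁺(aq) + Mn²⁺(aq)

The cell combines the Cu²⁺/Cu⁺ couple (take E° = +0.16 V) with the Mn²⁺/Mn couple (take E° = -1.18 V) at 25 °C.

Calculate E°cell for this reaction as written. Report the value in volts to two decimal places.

+1.34 V

The Cu²⁺/Cu⁺ couple has the higher reduction potential, so it is the cathode; Mn²⁺/Mn is oxidised at the anode.
E°cell = E°(cathode) − E°(anode) = (+0.16) − (-1.18) = +1.34 V.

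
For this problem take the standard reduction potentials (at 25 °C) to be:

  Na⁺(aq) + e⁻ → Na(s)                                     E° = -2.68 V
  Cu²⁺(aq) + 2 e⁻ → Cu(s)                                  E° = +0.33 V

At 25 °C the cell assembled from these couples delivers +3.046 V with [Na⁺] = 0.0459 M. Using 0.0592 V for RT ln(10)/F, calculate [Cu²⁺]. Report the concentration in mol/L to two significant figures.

Cu²⁺/Cu is the cathode, Na⁺/Na the anode: E°cell = +3.01 V, n = 2.
Overall reaction: Cu²⁺(aq) + 2 Na(s) → Cu(s) + 2 Na⁺(aq); Q = [Na⁺]^2/[Cu²⁺]^1.
From E = E° − (0.0592/n) log Q: log Q = (E° − E)·n/0.0592 = (+3.01 − (+3.046))·2/0.0592 = -1.2162.
So 1·log[Cu²⁺] = 2·log(0.0459) − log Q = -2.6764 − (-1.2162) = -1.4602; [Cu²⁺] = 10^(-1.4602) ≈ 0.035 M.

0.035 M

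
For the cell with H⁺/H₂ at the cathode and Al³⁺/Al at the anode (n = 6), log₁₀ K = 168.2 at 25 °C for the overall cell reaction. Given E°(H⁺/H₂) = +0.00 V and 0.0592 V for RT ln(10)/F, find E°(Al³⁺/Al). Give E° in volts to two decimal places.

-1.66 V

E°cell = (0.0592/n)·log K = (0.0592/6)(168.2) = +1.660 V.
Since H⁺/H₂ is the cathode and Al³⁺/Al the anode, E°cell = E°(H⁺/H₂) − E°(Al³⁺/Al).
So E°(Al³⁺/Al) = E°(H⁺/H₂) − E°cell = (+0.00) − (+1.660) = -1.66 V.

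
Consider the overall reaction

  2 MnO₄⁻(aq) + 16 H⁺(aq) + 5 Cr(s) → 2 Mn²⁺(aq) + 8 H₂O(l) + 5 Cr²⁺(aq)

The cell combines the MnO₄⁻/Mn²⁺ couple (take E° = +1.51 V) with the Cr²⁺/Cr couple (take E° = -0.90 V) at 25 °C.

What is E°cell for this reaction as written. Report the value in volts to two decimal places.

+2.41 V

The MnO₄⁻/Mn²⁺ couple has the higher reduction potential, so it is the cathode; Cr²⁺/Cr is oxidised at the anode.
E°cell = E°(cathode) − E°(anode) = (+1.51) − (-0.90) = +2.41 V.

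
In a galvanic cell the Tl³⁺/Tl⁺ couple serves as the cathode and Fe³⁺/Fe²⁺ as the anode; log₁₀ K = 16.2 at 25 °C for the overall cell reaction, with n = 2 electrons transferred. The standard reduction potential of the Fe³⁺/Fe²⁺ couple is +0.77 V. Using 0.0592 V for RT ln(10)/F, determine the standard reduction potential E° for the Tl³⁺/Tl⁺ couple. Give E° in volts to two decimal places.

E°cell = (0.0592/n)·log K = (0.0592/2)(16.2) = +0.480 V.
Since Tl³⁺/Tl⁺ is the cathode and Fe³⁺/Fe²⁺ the anode, E°cell = E°(Tl³⁺/Tl⁺) − E°(Fe³⁺/Fe²⁺).
So E°(Tl³⁺/Tl⁺) = E°cell + E°(Fe³⁺/Fe²⁺) = +0.480 + (+0.77) = +1.25 V.

+1.25 V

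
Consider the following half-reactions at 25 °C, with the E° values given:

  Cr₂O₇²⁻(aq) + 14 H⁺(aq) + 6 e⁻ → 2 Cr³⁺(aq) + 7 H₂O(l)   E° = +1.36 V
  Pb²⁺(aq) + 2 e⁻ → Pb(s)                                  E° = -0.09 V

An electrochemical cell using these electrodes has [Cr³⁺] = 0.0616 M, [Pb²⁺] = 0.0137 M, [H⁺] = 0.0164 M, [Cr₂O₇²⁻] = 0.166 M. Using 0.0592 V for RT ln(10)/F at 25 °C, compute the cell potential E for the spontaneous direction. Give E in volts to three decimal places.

+1.275 V

Cr₂O₇²⁻/Cr³⁺ is the cathode (higher E°), Pb²⁺/Pb the anode: E°cell = +1.36 − (-0.09) = +1.45 V, n = 6.
Overall: Cr₂O₇²⁻(aq) + 14 H⁺(aq) + 3 Pb(s) → 2 Cr³⁺(aq) + 7 H₂O(l) + 3 Pb²⁺(aq)
Q = [Cr³⁺]^2·[Pb²⁺]^3 / ([Cr₂O₇²⁻]·[H⁺]^14); log Q = 17.761.
E = E° − (0.0592/n) log Q = +1.45 − (0.0592/6)(17.761) = +1.275 V.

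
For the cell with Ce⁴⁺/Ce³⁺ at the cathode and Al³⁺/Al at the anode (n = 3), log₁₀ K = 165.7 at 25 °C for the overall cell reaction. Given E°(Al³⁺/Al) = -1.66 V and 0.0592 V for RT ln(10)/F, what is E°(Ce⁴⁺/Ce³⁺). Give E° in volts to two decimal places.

+1.61 V

E°cell = (0.0592/n)·log K = (0.0592/3)(165.7) = +3.270 V.
Since Ce⁴⁺/Ce³⁺ is the cathode and Al³⁺/Al the anode, E°cell = E°(Ce⁴⁺/Ce³⁺) − E°(Al³⁺/Al).
So E°(Ce⁴⁺/Ce³⁺) = E°cell + E°(Al³⁺/Al) = +3.270 + (-1.66) = +1.61 V.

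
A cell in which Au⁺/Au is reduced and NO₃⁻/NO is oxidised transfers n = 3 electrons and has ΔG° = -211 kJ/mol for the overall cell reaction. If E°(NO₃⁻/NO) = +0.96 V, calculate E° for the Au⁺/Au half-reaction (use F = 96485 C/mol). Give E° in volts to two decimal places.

E°cell = −ΔG°/(nF) = −(-211×10³)/((3)(96485)) = +0.729 V.
Since Au⁺/Au is the cathode and NO₃⁻/NO the anode, E°cell = E°(Au⁺/Au) − E°(NO₃⁻/NO).
So E°(Au⁺/Au) = E°cell + E°(NO₃⁻/NO) = +0.729 + (+0.96) = +1.69 V.

+1.69 V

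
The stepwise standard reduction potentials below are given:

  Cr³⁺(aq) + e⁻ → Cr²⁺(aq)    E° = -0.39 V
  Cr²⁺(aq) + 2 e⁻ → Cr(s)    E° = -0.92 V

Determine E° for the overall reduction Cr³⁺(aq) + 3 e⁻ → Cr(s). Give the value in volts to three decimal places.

-0.743 V

Standard free energies of sequential steps add: ΔG°₃ = ΔG°₁ + ΔG°₂, so n₃E°₃ = n₁E°₁ + n₂E°₂.
E°₃ = (1×-0.39 + 2×-0.92) / 3 = (-2.230) / 3 = -0.743 V.
E° values themselves are not directly additive — weighting by electron count is essential.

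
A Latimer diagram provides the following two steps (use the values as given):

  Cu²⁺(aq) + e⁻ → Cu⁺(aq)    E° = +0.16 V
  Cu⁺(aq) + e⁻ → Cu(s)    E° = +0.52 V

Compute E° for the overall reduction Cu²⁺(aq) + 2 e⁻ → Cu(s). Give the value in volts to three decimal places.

+0.340 V

Adding the free-energy changes (−nFE°) of the two steps gives −n₃FE°₃ = −n₁FE°₁ − n₂FE°₂.
E°₃ = (1×+0.16 + 1×+0.52) / 2 = (+0.680) / 2 = +0.340 V.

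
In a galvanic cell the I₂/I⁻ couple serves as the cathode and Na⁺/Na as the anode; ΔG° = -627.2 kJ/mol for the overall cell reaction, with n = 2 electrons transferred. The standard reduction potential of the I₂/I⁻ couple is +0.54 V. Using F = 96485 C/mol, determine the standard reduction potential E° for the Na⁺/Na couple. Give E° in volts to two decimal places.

-2.71 V

E°cell = −ΔG°/(nF) = −(-627.2×10³)/((2)(96485)) = +3.250 V.
Since I₂/I⁻ is the cathode and Na⁺/Na the anode, E°cell = E°(I₂/I⁻) − E°(Na⁺/Na).
So E°(Na⁺/Na) = E°(I₂/I⁻) − E°cell = (+0.54) − (+3.250) = -2.71 V.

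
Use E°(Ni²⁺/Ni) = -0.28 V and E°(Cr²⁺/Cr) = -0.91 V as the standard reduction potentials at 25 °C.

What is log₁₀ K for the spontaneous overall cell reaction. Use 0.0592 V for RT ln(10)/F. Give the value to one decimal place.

Cathode: Ni²⁺/Ni; anode: Cr²⁺/Cr. E°cell = +0.63 V, n = 2.
log K = nE°cell / 0.0592 = (2)(+0.63) / 0.0592 = 21.3.

21.3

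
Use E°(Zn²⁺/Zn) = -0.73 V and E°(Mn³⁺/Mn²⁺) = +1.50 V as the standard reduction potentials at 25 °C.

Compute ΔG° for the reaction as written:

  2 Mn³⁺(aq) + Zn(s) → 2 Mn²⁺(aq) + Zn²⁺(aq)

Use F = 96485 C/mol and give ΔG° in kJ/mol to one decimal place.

As written, Mn³⁺/Mn²⁺ is reduced (cathode) and Zn²⁺/Zn is oxidised (anode), so E°cell = (+1.50) − (-0.73) = +2.23 V.
Balancing electrons gives n = 2.
ΔG° = −nFE° = −(2)(96485)(+2.23) = -430,323 J = -430.3 kJ/mol.

-430.3 kJ/mol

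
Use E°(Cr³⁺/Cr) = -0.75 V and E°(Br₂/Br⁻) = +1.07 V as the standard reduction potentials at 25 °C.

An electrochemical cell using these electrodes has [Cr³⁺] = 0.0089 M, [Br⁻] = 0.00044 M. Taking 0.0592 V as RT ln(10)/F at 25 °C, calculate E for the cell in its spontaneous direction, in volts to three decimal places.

Br₂/Br⁻ is the cathode (higher E°), Cr³⁺/Cr the anode: E°cell = +1.07 − (-0.75) = +1.82 V, n = 6.
Overall: 3 Br₂(l) + 2 Cr(s) → 6 Br⁻(aq) + 2 Cr³⁺(aq)
Q = [Br⁻]^6·[Cr³⁺]^2; log Q = -24.241.
E = E° − (0.0592/n) log Q = +1.82 − (0.0592/6)(-24.241) = +2.059 V.

+2.059 V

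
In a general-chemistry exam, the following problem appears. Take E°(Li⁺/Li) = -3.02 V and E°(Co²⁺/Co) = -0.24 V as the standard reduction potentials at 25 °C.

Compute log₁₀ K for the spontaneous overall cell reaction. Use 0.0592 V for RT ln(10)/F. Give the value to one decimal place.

93.9

Cathode: Co²⁺/Co; anode: Li⁺/Li. E°cell = +2.78 V, n = 2.
log K = nE°cell / 0.0592 = (2)(+2.78) / 0.0592 = 93.9.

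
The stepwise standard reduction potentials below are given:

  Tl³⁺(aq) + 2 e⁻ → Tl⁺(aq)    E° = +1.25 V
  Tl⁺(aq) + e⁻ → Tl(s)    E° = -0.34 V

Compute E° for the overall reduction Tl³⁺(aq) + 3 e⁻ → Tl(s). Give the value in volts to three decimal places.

Since ΔG° = −nFE° is additive over sequential reductions, n₃E°₃ = n₁E°₁ + n₂E°₂.
E°₃ = (2×+1.25 + 1×-0.34) / 3 = (+2.160) / 3 = +0.720 V.

+0.720 V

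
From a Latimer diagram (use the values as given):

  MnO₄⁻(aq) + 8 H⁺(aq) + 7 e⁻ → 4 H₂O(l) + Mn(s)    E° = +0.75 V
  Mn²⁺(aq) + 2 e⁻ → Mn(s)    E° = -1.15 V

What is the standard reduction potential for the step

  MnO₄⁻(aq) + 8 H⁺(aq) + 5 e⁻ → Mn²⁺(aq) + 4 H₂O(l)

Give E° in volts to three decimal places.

+1.510 V

Sequential free energies add, so n₃E°₃ = n₁E°₁ + n₂E°₂.
With n₃ = 7, and the known step contributing 2×(-1.15) V, the unknown satisfies 5·E° = 7×(+0.75) − 2×(-1.15) = +7.550.
E° = +7.550 / 5 = +1.510 V.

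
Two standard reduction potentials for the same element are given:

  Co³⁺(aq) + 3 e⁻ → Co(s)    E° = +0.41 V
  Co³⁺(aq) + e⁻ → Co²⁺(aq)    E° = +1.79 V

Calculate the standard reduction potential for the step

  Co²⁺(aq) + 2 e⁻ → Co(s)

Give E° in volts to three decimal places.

-0.280 V

Sequential free energies add, so n₃E°₃ = n₁E°₁ + n₂E°₂.
With n₃ = 3, and the known step contributing 1×(+1.79) V, the unknown satisfies 2·E° = 3×(+0.41) − 1×(+1.79) = -0.560.
E° = -0.560 / 2 = -0.280 V.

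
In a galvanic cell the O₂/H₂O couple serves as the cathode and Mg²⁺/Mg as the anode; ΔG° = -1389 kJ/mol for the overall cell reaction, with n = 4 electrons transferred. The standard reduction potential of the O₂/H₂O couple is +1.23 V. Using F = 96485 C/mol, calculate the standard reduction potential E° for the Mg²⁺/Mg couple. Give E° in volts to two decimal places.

E°cell = −ΔG°/(nF) = −(-1389×10³)/((4)(96485)) = +3.599 V.
Since O₂/H₂O is the cathode and Mg²⁺/Mg the anode, E°cell = E°(O₂/H₂O) − E°(Mg²⁺/Mg).
So E°(Mg²⁺/Mg) = E°(O₂/H₂O) − E°cell = (+1.23) − (+3.599) = -2.37 V.

-2.37 V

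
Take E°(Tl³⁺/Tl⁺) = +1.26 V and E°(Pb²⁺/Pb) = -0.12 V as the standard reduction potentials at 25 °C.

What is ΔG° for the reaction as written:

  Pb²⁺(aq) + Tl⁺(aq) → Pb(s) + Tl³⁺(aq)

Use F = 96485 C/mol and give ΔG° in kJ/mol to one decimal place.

As written, Pb²⁺/Pb is reduced (cathode) and Tl³⁺/Tl⁺ is oxidised (anode), so E°cell = (-0.12) − (+1.26) = -1.38 V.
Balancing electrons gives n = 2.
ΔG° = −nFE° = −(2)(96485)(-1.38) = 266,299 J = +266.3 kJ/mol.

+266.3 kJ/mol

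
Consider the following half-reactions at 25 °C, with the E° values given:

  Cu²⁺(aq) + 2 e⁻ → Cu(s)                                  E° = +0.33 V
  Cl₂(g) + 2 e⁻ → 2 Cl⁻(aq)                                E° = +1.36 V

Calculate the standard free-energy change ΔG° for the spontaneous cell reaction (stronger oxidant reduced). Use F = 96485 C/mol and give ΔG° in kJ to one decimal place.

-198.8 kJ

Cl₂/Cl⁻ (E° = +1.36 V) is the cathode; Cu²⁺/Cu (E° = +0.33 V) is the anode, so E°cell = +1.03 V.
Balancing electrons gives n = 2 (lcm of 2 and 2).
ΔG° = −nFE° = −(2)(96485)(+1.03) = -198,759 J = -198.8 kJ.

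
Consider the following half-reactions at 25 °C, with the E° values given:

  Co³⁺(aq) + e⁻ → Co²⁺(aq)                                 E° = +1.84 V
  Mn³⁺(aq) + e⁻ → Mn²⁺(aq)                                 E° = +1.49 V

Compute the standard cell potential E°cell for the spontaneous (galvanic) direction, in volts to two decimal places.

+0.35 V

The Co³⁺/Co²⁺ couple has the higher reduction potential, so it is the cathode; Mn³⁺/Mn²⁺ is oxidised at the anode.
E°cell = E°(cathode) − E°(anode) = (+1.84) − (+1.49) = +0.35 V.
Since E°cell > 0, the reaction is spontaneous under standard conditions.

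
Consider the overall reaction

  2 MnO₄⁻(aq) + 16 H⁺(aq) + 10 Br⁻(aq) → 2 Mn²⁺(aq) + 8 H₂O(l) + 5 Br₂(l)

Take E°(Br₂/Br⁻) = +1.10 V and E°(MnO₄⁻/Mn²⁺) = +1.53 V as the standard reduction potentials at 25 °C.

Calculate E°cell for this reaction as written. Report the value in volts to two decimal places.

+0.43 V

The MnO₄⁻/Mn²⁺ couple has the higher reduction potential, so it is the cathode; Br₂/Br⁻ is oxidised at the anode.
E°cell = E°(cathode) − E°(anode) = (+1.53) − (+1.10) = +0.43 V.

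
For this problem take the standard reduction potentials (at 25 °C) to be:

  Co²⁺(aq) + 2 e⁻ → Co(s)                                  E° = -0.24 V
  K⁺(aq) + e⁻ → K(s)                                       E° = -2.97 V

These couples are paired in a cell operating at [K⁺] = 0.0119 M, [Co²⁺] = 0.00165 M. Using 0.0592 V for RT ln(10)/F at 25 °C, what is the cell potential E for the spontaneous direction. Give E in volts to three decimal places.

+2.762 V

Co²⁺/Co is the cathode (higher E°), K⁺/K the anode: E°cell = -0.24 − (-2.97) = +2.73 V, n = 2.
Overall: Co²⁺(aq) + 2 K(s) → Co(s) + 2 K⁺(aq)
Q = [K⁺]^2 / ([Co²⁺]); log Q = -1.066.
E = E° − (0.0592/n) log Q = +2.73 − (0.0592/2)(-1.066) = +2.762 V.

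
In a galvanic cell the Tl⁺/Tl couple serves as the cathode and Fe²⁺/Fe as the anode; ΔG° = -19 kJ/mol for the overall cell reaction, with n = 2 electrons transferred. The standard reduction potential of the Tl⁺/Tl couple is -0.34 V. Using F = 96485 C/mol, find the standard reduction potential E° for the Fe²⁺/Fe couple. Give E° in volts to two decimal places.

-0.44 V

E°cell = −ΔG°/(nF) = −(-19×10³)/((2)(96485)) = +0.098 V.
Since Tl⁺/Tl is the cathode and Fe²⁺/Fe the anode, E°cell = E°(Tl⁺/Tl) − E°(Fe²⁺/Fe).
So E°(Fe²⁺/Fe) = E°(Tl⁺/Tl) − E°cell = (-0.34) − (+0.098) = -0.44 V.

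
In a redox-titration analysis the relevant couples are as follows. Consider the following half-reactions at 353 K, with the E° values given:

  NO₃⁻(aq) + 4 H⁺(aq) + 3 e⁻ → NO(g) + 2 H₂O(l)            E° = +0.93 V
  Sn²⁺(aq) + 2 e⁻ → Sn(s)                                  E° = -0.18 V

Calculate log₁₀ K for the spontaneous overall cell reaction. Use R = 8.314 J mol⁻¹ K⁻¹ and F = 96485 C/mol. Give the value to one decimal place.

Cathode: NO₃⁻/NO; anode: Sn²⁺/Sn. E°cell = (+0.93) − (-0.18) = +1.11 V, with n = 6.
ΔG° = −nFE° = −RT ln K, so ln K = nFE°/(RT) = (6)(96485)(+1.11) / ((8.314)(353)) = 218.952.
log₁₀ K = 218.952 / ln 10 = 95.1.

95.1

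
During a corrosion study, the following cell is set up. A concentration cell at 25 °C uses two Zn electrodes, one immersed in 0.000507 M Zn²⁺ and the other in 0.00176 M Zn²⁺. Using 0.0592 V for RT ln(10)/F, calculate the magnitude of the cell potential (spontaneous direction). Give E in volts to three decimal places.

+0.016 V

For a concentration cell E°cell = 0. The 0.00176 M side is the cathode (reduction is favoured where [Zn²⁺] is higher).
With n = 2, E = −(0.0592/2) log([Zn²⁺]ₐₙ/[Zn²⁺]꜀ₐₜ) = −(0.0592/2) log(0.000507/0.00176) = −(0.0592/2)(-0.541) = +0.016 V.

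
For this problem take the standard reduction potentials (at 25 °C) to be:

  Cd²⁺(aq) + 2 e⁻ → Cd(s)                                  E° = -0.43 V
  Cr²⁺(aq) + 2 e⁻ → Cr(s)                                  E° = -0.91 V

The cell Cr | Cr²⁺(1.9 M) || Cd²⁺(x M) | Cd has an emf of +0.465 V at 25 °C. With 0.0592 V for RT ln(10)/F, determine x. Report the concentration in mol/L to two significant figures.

Cd²⁺/Cd is the cathode, Cr²⁺/Cr the anode: E°cell = +0.48 V, n = 2.
Overall reaction: Cd²⁺(aq) + Cr(s) → Cd(s) + Cr²⁺(aq); Q = [Cr²⁺]^1/[Cd²⁺]^1.
From E = E° − (0.0592/n) log Q: log Q = (E° − E)·n/0.0592 = (+0.48 − (+0.465))·2/0.0592 = 0.5068.
So 1·log[Cd²⁺] = 1·log(1.9) − log Q = 0.2788 − (0.5068) = -0.2280; [Cd²⁺] = 10^(-0.2280) ≈ 0.59 M.

0.59 M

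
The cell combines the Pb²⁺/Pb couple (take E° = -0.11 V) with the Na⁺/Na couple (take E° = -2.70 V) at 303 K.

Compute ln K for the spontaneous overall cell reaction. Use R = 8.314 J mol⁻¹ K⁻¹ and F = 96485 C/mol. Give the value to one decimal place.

Cathode: Pb²⁺/Pb; anode: Na⁺/Na. E°cell = (-0.11) − (-2.70) = +2.59 V, with n = 2.
ΔG° = −nFE° = −RT ln K, so ln K = nFE°/(RT) = (2)(96485)(+2.59) / ((8.314)(303)) = 198.398.

198.4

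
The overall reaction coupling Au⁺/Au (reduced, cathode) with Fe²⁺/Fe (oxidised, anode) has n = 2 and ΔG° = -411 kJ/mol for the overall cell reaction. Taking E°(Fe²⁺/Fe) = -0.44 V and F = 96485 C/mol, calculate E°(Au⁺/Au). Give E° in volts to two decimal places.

E°cell = −ΔG°/(nF) = −(-411×10³)/((2)(96485)) = +2.130 V.
Since Au⁺/Au is the cathode and Fe²⁺/Fe the anode, E°cell = E°(Au⁺/Au) − E°(Fe²⁺/Fe).
So E°(Au⁺/Au) = E°cell + E°(Fe²⁺/Fe) = +2.130 + (-0.44) = +1.69 V.

+1.69 V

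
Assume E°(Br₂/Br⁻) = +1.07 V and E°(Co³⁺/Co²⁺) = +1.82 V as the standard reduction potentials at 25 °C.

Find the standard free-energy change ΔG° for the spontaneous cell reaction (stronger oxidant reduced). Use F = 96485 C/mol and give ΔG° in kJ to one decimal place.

-144.7 kJ

Co³⁺/Co²⁺ (E° = +1.82 V) is the cathode; Br₂/Br⁻ (E° = +1.07 V) is the anode, so E°cell = +0.75 V.
Balancing electrons gives n = 2 (lcm of 1 and 2).
ΔG° = −nFE° = −(2)(96485)(+0.75) = -144,728 J = -144.7 kJ.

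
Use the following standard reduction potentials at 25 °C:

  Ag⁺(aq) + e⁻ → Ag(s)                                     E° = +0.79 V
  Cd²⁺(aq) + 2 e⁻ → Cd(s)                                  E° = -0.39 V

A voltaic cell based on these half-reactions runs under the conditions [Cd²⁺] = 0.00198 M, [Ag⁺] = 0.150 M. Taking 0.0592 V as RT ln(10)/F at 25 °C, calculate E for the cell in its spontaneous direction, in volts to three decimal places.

+1.211 V

Ag⁺/Ag is the cathode (higher E°), Cd²⁺/Cd the anode: E°cell = +0.79 − (-0.39) = +1.18 V, n = 2.
Overall: 2 Ag⁺(aq) + Cd(s) → 2 Ag(s) + Cd²⁺(aq)
Q = [Cd²⁺] / ([Ag⁺]^2); log Q = -1.056.
E = E° − (0.0592/n) log Q = +1.18 − (0.0592/2)(-1.056) = +1.211 V.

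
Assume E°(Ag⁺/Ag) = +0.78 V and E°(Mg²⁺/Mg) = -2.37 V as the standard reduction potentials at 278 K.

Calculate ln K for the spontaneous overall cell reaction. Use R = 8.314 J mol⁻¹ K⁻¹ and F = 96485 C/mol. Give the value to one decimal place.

Cathode: Ag⁺/Ag; anode: Mg²⁺/Mg. E°cell = (+0.78) − (-2.37) = +3.15 V, with n = 2.
ΔG° = −nFE° = −RT ln K, so ln K = nFE°/(RT) = (2)(96485)(+3.15) / ((8.314)(278)) = 262.994.

263.0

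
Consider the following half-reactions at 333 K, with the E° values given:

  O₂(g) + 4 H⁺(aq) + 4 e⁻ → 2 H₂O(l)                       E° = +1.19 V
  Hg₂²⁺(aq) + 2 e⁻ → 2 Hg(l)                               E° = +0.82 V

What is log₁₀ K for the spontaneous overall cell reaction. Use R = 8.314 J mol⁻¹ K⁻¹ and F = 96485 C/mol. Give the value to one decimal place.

22.4

Cathode: O₂/H₂O; anode: Hg₂²⁺/Hg. E°cell = (+1.19) − (+0.82) = +0.37 V, with n = 4.
ΔG° = −nFE° = −RT ln K, so ln K = nFE°/(RT) = (4)(96485)(+0.37) / ((8.314)(333)) = 51.578.
log₁₀ K = 51.578 / ln 10 = 22.4.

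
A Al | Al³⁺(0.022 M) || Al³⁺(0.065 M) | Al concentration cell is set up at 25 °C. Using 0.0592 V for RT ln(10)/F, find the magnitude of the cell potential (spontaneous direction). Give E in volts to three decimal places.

+0.009 V

For a concentration cell E°cell = 0. The 0.065 M side is the cathode (reduction is favoured where [Al³⁺] is higher).
With n = 3, E = −(0.0592/3) log([Al³⁺]ₐₙ/[Al³⁺]꜀ₐₜ) = −(0.0592/3) log(0.022/0.065) = −(0.0592/3)(-0.470) = +0.009 V.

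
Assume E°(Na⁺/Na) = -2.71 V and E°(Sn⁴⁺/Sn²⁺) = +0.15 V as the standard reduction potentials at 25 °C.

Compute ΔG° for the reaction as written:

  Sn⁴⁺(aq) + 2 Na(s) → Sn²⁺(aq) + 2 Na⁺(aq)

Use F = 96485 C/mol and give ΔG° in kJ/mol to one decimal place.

As written, Sn⁴⁺/Sn²⁺ is reduced (cathode) and Na⁺/Na is oxidised (anode), so E°cell = (+0.15) − (-2.71) = +2.86 V.
Balancing electrons gives n = 2.
ΔG° = −nFE° = −(2)(96485)(+2.86) = -551,894 J = -551.9 kJ/mol.

-551.9 kJ/mol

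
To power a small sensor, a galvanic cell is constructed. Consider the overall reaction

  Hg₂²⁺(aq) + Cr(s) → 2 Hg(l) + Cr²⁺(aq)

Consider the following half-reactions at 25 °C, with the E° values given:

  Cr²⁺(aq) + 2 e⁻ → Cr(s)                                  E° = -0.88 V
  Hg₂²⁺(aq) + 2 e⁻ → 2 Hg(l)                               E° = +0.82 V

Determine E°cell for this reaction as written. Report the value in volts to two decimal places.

+1.70 V

The Hg₂²⁺/Hg couple has the higher reduction potential, so it is the cathode; Cr²⁺/Cr is oxidised at the anode.
E°cell = E°(cathode) − E°(anode) = (+0.82) − (-0.88) = +1.70 V.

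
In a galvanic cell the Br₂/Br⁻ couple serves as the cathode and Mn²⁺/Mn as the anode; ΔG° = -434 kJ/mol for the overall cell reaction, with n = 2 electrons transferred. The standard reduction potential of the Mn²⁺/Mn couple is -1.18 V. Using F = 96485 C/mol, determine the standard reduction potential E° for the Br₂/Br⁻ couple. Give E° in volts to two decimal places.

E°cell = −ΔG°/(nF) = −(-434×10³)/((2)(96485)) = +2.249 V.
Since Br₂/Br⁻ is the cathode and Mn²⁺/Mn the anode, E°cell = E°(Br₂/Br⁻) − E°(Mn²⁺/Mn).
So E°(Br₂/Br⁻) = E°cell + E°(Mn²⁺/Mn) = +2.249 + (-1.18) = +1.07 V.

+1.07 V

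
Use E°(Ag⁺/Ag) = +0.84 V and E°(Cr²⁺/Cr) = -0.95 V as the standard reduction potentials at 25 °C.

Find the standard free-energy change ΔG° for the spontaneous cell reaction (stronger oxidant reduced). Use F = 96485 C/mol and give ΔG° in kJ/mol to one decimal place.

-345.4 kJ/mol

Ag⁺/Ag (E° = +0.84 V) is the cathode; Cr²⁺/Cr (E° = -0.95 V) is the anode, so E°cell = +1.79 V.
Balancing electrons gives n = 2 (lcm of 1 and 2).
ΔG° = −nFE° = −(2)(96485)(+1.79) = -345,416 J = -345.4 kJ/mol.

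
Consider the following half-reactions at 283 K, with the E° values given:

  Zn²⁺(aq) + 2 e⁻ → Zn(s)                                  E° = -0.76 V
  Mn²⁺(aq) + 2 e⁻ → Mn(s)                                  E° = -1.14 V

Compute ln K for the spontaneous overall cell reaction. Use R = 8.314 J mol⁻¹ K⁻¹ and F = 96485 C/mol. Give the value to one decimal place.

Cathode: Zn²⁺/Zn; anode: Mn²⁺/Mn. E°cell = (-0.76) − (-1.14) = +0.38 V, with n = 2.
ΔG° = −nFE° = −RT ln K, so ln K = nFE°/(RT) = (2)(96485)(+0.38) / ((8.314)(283)) = 31.166.

31.2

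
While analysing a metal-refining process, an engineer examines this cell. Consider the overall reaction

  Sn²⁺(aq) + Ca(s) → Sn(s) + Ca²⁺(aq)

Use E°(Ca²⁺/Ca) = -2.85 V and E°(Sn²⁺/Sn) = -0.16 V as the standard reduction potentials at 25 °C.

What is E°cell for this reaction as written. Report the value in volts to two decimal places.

The Sn²⁺/Sn couple has the higher reduction potential, so it is the cathode; Ca²⁺/Ca is oxidised at the anode.
E°cell = E°(cathode) − E°(anode) = (-0.16) − (-2.85) = +2.69 V.
Since E°cell > 0, the reaction is spontaneous under standard conditions.

+2.69 V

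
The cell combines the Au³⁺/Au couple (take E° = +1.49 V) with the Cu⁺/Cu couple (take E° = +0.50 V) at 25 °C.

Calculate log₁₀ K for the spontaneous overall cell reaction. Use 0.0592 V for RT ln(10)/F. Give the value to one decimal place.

50.2

Cathode: Au³⁺/Au; anode: Cu⁺/Cu. E°cell = +0.99 V, n = 3.
log K = nE°cell / 0.0592 = (3)(+0.99) / 0.0592 = 50.2.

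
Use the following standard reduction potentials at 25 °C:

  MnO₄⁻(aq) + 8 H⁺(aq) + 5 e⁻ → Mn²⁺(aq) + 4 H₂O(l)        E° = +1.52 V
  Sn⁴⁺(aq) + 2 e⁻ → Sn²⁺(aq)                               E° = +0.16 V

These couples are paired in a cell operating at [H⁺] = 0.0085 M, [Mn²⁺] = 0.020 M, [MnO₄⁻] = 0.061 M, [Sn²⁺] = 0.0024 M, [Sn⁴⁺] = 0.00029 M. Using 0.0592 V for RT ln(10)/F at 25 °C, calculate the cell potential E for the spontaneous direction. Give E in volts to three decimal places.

MnO₄⁻/Mn²⁺ is the cathode (higher E°), Sn⁴⁺/Sn²⁺ the anode: E°cell = +1.52 − (+0.16) = +1.36 V, n = 10.
Overall: 2 MnO₄⁻(aq) + 16 H⁺(aq) + 5 Sn²⁺(aq) → 2 Mn²⁺(aq) + 8 H₂O(l) + 5 Sn⁴⁺(aq)
Q = [Mn²⁺]^2·[Sn⁴⁺]^5 / ([MnO₄⁻]^2·[H⁺]^16·[Sn²⁺]^5); log Q = 27.572.
E = E° − (0.0592/n) log Q = +1.36 − (0.0592/10)(27.572) = +1.197 V.

+1.197 V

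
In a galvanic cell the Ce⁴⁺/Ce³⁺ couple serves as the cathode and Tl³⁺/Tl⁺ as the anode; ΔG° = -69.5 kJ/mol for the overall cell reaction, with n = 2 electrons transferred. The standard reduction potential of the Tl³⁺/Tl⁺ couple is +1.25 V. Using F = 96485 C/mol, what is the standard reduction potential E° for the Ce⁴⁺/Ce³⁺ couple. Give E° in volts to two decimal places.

E°cell = −ΔG°/(nF) = −(-69.5×10³)/((2)(96485)) = +0.360 V.
Since Ce⁴⁺/Ce³⁺ is the cathode and Tl³⁺/Tl⁺ the anode, E°cell = E°(Ce⁴⁺/Ce³⁺) − E°(Tl³⁺/Tl⁺).
So E°(Ce⁴⁺/Ce³⁺) = E°cell + E°(Tl³⁺/Tl⁺) = +0.360 + (+1.25) = +1.61 V.

+1.61 V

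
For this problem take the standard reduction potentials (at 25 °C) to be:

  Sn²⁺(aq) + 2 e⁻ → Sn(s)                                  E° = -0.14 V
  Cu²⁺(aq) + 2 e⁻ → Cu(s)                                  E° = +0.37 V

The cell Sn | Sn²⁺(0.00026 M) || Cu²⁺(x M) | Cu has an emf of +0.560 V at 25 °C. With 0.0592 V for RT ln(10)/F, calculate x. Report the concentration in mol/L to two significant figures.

Cu²⁺/Cu is the cathode, Sn²⁺/Sn the anode: E°cell = +0.51 V, n = 2.
Overall reaction: Cu²⁺(aq) + Sn(s) → Cu(s) + Sn²⁺(aq); Q = [Sn²⁺]^1/[Cu²⁺]^1.
From E = E° − (0.0592/n) log Q: log Q = (E° − E)·n/0.0592 = (+0.51 − (+0.560))·2/0.0592 = -1.6892.
So 1·log[Cu²⁺] = 1·log(0.00026) − log Q = -3.5850 − (-1.6892) = -1.8958; [Cu²⁺] = 10^(-1.8958) ≈ 0.013 M.

0.013 M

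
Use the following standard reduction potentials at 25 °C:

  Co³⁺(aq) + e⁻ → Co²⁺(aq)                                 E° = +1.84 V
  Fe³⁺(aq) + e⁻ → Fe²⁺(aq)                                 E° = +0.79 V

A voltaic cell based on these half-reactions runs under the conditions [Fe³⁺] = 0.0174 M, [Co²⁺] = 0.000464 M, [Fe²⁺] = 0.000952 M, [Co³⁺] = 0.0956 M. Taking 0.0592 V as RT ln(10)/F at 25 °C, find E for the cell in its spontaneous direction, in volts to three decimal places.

Co³⁺/Co²⁺ is the cathode (higher E°), Fe³⁺/Fe²⁺ the anode: E°cell = +1.84 − (+0.79) = +1.05 V, n = 1.
Overall: Co³⁺(aq) + Fe²⁺(aq) → Co²⁺(aq) + Fe³⁺(aq)
Q = [Co²⁺]·[Fe³⁺] / ([Co³⁺]·[Fe²⁺]); log Q = -1.052.
E = E° − (0.0592/n) log Q = +1.05 − (0.0592/1)(-1.052) = +1.112 V.

+1.112 V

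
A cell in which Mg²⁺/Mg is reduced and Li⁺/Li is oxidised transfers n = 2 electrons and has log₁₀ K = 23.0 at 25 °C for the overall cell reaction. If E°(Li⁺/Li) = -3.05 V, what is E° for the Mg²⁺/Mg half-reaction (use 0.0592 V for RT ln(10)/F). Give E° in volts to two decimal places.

E°cell = (0.0592/n)·log K = (0.0592/2)(23.0) = +0.681 V.
Since Mg²⁺/Mg is the cathode and Li⁺/Li the anode, E°cell = E°(Mg²⁺/Mg) − E°(Li⁺/Li).
So E°(Mg²⁺/Mg) = E°cell + E°(Li⁺/Li) = +0.681 + (-3.05) = -2.37 V.

-2.37 V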